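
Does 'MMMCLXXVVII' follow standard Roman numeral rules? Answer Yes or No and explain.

'MMMCLXXVVII': V should not appear more than once

No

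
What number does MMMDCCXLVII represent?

MMMDCCXLVII: M=1000, M=1000, M=1000, D=500, C=100, C=100, XL=40, V=5, I=1, I=1
1000 + 1000 + 1000 + 500 + 100 + 100 + 40 + 5 + 1 + 1 = 3747

3747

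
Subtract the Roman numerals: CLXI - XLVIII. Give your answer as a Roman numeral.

CLXI = 161
XLVIII = 48
161 - 48 = 113

CXIII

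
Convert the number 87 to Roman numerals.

Convert 87 to Roman numerals:
  87 contains 1×50 (L)
  37 contains 3×10 (XXX)
  7 contains 1×5 (V)
  2 contains 2×1 (II)

LXXXVII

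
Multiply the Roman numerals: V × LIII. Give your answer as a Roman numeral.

V = 5
LIII = 53
5 × 53 = 265

CCLXV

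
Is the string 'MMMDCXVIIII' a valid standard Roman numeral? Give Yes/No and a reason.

'MMMDCXVIIII': More than 3 consecutive I's

No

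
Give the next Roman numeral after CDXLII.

CDXLII = 442; next is 443

CDXLIII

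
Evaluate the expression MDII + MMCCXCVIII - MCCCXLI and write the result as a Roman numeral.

MDII = 1502, MMCCXCVIII = 2298, MCCCXLI = 1341
1502 + 2298 = 3800
3800 - 1341 = 2459

MMCDLIX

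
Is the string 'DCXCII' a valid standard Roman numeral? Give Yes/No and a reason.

'DCXCII': Check the rules: uses only the symbols I, V, X, L, C, D, M; no symbol is repeated more than three times in a row; V, L and D each appear at most once; the only place a smaller symbol precedes a larger one is the allowed subtractive pair XC, the symbol right after such a pair (if any) is smaller than the pair's first symbol, and otherwise the values never increase from left to right. Value: D (500) + C (100) + XC (90) + I (1) + I (1) = 692. So it is a valid standard Roman numeral.

Yes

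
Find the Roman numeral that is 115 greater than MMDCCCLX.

MMDCCCLX = 2860
2860 + 115 = 2975

MMCMLXXV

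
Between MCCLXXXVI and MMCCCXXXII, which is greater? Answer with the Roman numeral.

MCCLXXXVI = 1286
MMCCCXXXII = 2332
2332 is larger

MMCCCXXXII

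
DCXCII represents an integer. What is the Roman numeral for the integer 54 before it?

DCXCII = 692
692 - 54 = 638

DCXXXVIII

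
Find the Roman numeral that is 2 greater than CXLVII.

CXLVII = 147
147 + 2 = 149

CXLIX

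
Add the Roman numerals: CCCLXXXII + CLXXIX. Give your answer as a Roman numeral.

CCCLXXXII = 382
CLXXIX = 179
382 + 179 = 561

DLXI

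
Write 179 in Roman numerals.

Convert 179 to Roman numerals:
  179 contains 1×100 (C)
  79 contains 1×50 (L)
  29 contains 2×10 (XX)
  9 contains 1×9 (IX)

CLXXIX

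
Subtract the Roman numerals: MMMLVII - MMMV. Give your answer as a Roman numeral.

MMMLVII = 3057
MMMV = 3005
3057 - 3005 = 52

LII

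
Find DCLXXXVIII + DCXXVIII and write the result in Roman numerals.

DCLXXXVIII = 688
DCXXVIII = 628
688 + 628 = 1316

MCCCXVI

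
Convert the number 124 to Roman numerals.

Convert 124 to Roman numerals:
  124 contains 1×100 (C)
  24 contains 2×10 (XX)
  4 contains 1×4 (IV)

CXXIV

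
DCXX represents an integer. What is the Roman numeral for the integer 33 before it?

DCXX = 620
620 - 33 = 587

DLXXXVII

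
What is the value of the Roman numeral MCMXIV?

MCMXIV: M=1000, CM=900, X=10, IV=4
1000 + 900 + 10 + 4 = 1914

1914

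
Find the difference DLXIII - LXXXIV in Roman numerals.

DLXIII = 563
LXXXIV = 84
563 - 84 = 479

CDLXXIX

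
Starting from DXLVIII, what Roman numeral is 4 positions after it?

DXLVIII = 548
548 + 4 = 552

DLII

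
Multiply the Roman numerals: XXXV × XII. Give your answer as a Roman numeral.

XXXV = 35
XII = 12
35 × 12 = 420

CDXX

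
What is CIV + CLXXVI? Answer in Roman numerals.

CIV = 104
CLXXVI = 176
104 + 176 = 280

CCLXXX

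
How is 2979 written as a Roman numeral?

Convert 2979 to Roman numerals:
  2979 contains 2×1000 (MM)
  979 contains 1×900 (CM)
  79 contains 1×50 (L)
  29 contains 2×10 (XX)
  9 contains 1×9 (IX)

MMCMLXXIX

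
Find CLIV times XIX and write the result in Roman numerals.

CLIV = 154
XIX = 19
154 × 19 = 2926

MMCMXXVI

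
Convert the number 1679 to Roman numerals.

Convert 1679 to Roman numerals:
  1679 contains 1×1000 (M)
  679 contains 1×500 (D)
  179 contains 1×100 (C)
  79 contains 1×50 (L)
  29 contains 2×10 (XX)
  9 contains 1×9 (IX)

MDCLXXIX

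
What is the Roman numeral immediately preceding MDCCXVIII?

MDCCXVIII = 1718, so the previous integer is 1718 - 1 = 1717

MDCCXVII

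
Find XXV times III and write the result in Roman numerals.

XXV = 25
III = 3
25 × 3 = 75

LXXV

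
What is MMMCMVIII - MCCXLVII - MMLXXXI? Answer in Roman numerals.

MMMCMVIII = 3908, MCCXLVII = 1247, MMLXXXI = 2081
3908 - 1247 = 2661
2661 - 2081 = 580

DLXXX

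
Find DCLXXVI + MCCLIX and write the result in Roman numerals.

DCLXXVI = 676
MCCLIX = 1259
676 + 1259 = 1935

MCMXXXV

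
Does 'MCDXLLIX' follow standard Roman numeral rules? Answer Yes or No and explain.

'MCDXLLIX': L should not appear more than once

No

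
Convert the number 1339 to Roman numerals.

Convert 1339 to Roman numerals:
  1339 contains 1×1000 (M)
  339 contains 3×100 (CCC)
  39 contains 3×10 (XXX)
  9 contains 1×9 (IX)

MCCCXXXIX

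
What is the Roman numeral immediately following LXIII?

LXIII = 63; next is 64

LXIV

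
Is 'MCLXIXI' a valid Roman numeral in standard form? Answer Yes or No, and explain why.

'MCLXIXI': I cannot come right after the subtractive pair IX: once I is subtracted in IX, the next symbol must be smaller than I

No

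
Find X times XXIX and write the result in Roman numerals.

X = 10
XXIX = 29
10 × 29 = 290

CCXC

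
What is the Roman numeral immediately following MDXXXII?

MDXXXII = 1532; next is 1533

MDXXXIII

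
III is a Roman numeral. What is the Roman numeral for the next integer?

III = 3, so the next integer is 3 + 1 = 4

IV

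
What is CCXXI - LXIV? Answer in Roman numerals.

CCXXI = 221
LXIV = 64
221 - 64 = 157

CLVII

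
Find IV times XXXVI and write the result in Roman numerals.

IV = 4
XXXVI = 36
4 × 36 = 144

CXLIV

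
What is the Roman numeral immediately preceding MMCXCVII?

MMCXCVII = 2197, so the previous integer is 2197 - 1 = 2196

MMCXCVI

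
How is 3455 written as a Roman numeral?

Convert 3455 to Roman numerals:
  3455 contains 3×1000 (MMM)
  455 contains 1×400 (CD)
  55 contains 1×50 (L)
  5 contains 1×5 (V)

MMMCDLV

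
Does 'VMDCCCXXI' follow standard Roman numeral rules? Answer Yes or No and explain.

'VMDCCCXXI': Invalid subtractive combination: VM

No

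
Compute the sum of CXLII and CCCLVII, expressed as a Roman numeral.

CXLII = 142
CCCLVII = 357
142 + 357 = 499

CDXCIX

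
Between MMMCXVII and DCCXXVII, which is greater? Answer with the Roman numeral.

MMMCXVII = 3117
DCCXXVII = 727
3117 is larger

MMMCXVII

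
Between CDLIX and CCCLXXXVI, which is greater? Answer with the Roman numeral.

CDLIX = 459
CCCLXXXVI = 386
459 is larger

CDLIX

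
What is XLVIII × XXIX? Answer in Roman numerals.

XLVIII = 48
XXIX = 29
48 × 29 = 1392

MCCCXCII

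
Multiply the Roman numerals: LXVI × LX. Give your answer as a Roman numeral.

LXVI = 66
LX = 60
66 × 60 = 3960

MMMCMLX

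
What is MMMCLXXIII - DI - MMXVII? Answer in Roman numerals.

MMMCLXXIII = 3173, DI = 501, MMXVII = 2017
3173 - 501 = 2672
2672 - 2017 = 655

DCLV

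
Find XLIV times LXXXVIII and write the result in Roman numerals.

XLIV = 44
LXXXVIII = 88
44 × 88 = 3872

MMMDCCCLXXII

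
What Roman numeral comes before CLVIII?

CLVIII = 158, so the previous integer is 158 - 1 = 157

CLVII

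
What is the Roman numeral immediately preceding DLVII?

DLVII = 557; previous is 556

DLVI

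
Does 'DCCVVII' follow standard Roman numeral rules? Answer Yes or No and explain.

'DCCVVII': V should not appear more than once

No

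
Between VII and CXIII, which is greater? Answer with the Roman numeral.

VII = 7
CXIII = 113
113 is larger

CXIII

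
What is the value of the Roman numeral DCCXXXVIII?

DCCXXXVIII: D=500, C=100, C=100, X=10, X=10, X=10, V=5, I=1, I=1, I=1
500 + 100 + 100 + 10 + 10 + 10 + 5 + 1 + 1 + 1 = 738

738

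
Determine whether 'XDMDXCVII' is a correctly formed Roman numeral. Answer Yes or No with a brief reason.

'XDMDXCVII': D should not appear more than once

No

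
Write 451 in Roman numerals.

Convert 451 to Roman numerals:
  451 contains 1×400 (CD)
  51 contains 1×50 (L)
  1 contains 1×1 (I)

CDLI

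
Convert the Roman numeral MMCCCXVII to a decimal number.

MMCCCXVII: M=1000, M=1000, C=100, C=100, C=100, X=10, V=5, I=1, I=1
1000 + 1000 + 100 + 100 + 100 + 10 + 5 + 1 + 1 = 2317

2317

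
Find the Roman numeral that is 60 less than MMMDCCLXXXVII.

MMMDCCLXXXVII = 3787
3787 - 60 = 3727

MMMDCCXXVII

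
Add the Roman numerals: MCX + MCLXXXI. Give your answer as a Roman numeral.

MCX = 1110
MCLXXXI = 1181
1110 + 1181 = 2291

MMCCXCI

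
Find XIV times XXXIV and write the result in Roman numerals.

XIV = 14
XXXIV = 34
14 × 34 = 476

CDLXXVI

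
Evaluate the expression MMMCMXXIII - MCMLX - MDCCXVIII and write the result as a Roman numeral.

MMMCMXXIII = 3923, MCMLX = 1960, MDCCXVIII = 1718
3923 - 1960 = 1963
1963 - 1718 = 245

CCXLV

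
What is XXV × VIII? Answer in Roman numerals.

XXV = 25
VIII = 8
25 × 8 = 200

CC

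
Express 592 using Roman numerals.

Convert 592 to Roman numerals:
  592 contains 1×500 (D)
  92 contains 1×90 (XC)
  2 contains 2×1 (II)

DXCII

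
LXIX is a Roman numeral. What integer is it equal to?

LXIX: L=50, X=10, IX=9
50 + 10 + 9 = 69

69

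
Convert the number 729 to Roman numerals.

Convert 729 to Roman numerals:
  729 contains 1×500 (D)
  229 contains 2×100 (CC)
  29 contains 2×10 (XX)
  9 contains 1×9 (IX)

DCCXXIX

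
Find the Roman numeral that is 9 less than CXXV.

CXXV = 125
125 - 9 = 116

CXVI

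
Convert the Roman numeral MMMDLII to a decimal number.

MMMDLII: M=1000, M=1000, M=1000, D=500, L=50, I=1, I=1
1000 + 1000 + 1000 + 500 + 50 + 1 + 1 = 3552

3552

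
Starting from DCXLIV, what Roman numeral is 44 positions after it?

DCXLIV = 644
644 + 44 = 688

DCLXXXVIII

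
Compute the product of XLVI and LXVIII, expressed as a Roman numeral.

XLVI = 46
LXVIII = 68
46 × 68 = 3128

MMMCXXVIII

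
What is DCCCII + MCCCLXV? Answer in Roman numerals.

DCCCII = 802
MCCCLXV = 1365
802 + 1365 = 2167

MMCLXVII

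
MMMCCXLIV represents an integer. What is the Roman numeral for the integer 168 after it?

MMMCCXLIV = 3244
3244 + 168 = 3412

MMMCDXII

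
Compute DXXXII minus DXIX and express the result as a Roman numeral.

DXXXII = 532
DXIX = 519
532 - 519 = 13

XIII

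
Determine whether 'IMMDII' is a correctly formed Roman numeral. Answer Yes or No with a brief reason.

'IMMDII': Invalid subtractive combination: IM

No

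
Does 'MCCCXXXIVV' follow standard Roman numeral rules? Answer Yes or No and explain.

'MCCCXXXIVV': V should not appear more than once

No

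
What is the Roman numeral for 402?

Convert 402 to Roman numerals:
  402 contains 1×400 (CD)
  2 contains 2×1 (II)

CDII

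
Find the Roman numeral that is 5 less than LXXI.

LXXI = 71
71 - 5 = 66

LXVI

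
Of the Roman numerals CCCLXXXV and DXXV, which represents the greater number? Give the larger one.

CCCLXXXV = 385
DXXV = 525
525 is larger

DXXV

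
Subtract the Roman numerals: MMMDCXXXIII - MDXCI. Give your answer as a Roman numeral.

MMMDCXXXIII = 3633
MDXCI = 1591
3633 - 1591 = 2042

MMXLII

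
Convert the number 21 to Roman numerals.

Convert 21 to Roman numerals:
  21 contains 2×10 (XX)
  1 contains 1×1 (I)

XXI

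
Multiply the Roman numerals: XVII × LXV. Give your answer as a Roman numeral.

XVII = 17
LXV = 65
17 × 65 = 1105

MCV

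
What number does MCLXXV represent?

MCLXXV: M=1000, C=100, L=50, X=10, X=10, V=5
1000 + 100 + 50 + 10 + 10 + 5 = 1175

1175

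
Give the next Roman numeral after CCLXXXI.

CCLXXXI = 281, so the next integer is 281 + 1 = 282

CCLXXXII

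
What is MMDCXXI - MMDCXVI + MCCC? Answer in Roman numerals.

MMDCXXI = 2621, MMDCXVI = 2616, MCCC = 1300
2621 - 2616 = 5
5 + 1300 = 1305

MCCCV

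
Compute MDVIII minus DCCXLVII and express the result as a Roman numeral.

MDVIII = 1508
DCCXLVII = 747
1508 - 747 = 761

DCCLXI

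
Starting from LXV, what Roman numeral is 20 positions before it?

LXV = 65
65 - 20 = 45

XLV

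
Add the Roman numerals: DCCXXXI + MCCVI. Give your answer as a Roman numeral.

DCCXXXI = 731
MCCVI = 1206
731 + 1206 = 1937

MCMXXXVII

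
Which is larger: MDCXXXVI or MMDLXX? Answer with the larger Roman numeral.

MDCXXXVI = 1636
MMDLXX = 2570
2570 is larger

MMDLXX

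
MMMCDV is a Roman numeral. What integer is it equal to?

MMMCDV: M=1000, M=1000, M=1000, CD=400, V=5
1000 + 1000 + 1000 + 400 + 5 = 3405

3405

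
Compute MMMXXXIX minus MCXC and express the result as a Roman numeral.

MMMXXXIX = 3039
MCXC = 1190
3039 - 1190 = 1849

MDCCCXLIX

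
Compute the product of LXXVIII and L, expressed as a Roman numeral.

LXXVIII = 78
L = 50
78 × 50 = 3900

MMMCM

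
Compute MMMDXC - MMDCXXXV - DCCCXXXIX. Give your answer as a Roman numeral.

MMMDXC = 3590, MMDCXXXV = 2635, DCCCXXXIX = 839
3590 - 2635 = 955
955 - 839 = 116

CXVI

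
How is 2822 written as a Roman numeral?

Convert 2822 to Roman numerals:
  2822 contains 2×1000 (MM)
  822 contains 1×500 (D)
  322 contains 3×100 (CCC)
  22 contains 2×10 (XX)
  2 contains 2×1 (II)

MMDCCCXXII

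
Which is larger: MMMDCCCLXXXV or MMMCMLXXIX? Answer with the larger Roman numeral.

MMMDCCCLXXXV = 3885
MMMCMLXXIX = 3979
3979 is larger

MMMCMLXXIX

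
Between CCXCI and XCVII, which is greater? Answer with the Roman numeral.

CCXCI = 291
XCVII = 97
291 is larger

CCXCI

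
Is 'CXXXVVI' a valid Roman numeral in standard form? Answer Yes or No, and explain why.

'CXXXVVI': V should not appear more than once

No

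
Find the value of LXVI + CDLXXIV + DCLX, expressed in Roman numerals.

LXVI = 66, CDLXXIV = 474, DCLX = 660
66 + 474 = 540
540 + 660 = 1200

MCC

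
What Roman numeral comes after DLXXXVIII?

DLXXXVIII = 588, so the next integer is 588 + 1 = 589

DLXXXIX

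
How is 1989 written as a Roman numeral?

Convert 1989 to Roman numerals:
  1989 contains 1×1000 (M)
  989 contains 1×900 (CM)
  89 contains 1×50 (L)
  39 contains 3×10 (XXX)
  9 contains 1×9 (IX)

MCMLXXXIX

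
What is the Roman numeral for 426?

Convert 426 to Roman numerals:
  426 contains 1×400 (CD)
  26 contains 2×10 (XX)
  6 contains 1×5 (V)
  1 contains 1×1 (I)

CDXXVI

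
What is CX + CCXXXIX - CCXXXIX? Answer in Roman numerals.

CX = 110, CCXXXIX = 239, CCXXXIX = 239
110 + 239 = 349
349 - 239 = 110

CX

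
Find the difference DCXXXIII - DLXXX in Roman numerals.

DCXXXIII = 633
DLXXX = 580
633 - 580 = 53

LIII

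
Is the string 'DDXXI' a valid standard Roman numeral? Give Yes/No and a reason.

'DDXXI': D should not appear more than once

No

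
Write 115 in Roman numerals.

Convert 115 to Roman numerals:
  115 contains 1×100 (C)
  15 contains 1×10 (X)
  5 contains 1×5 (V)

CXV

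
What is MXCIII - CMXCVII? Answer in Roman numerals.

MXCIII = 1093
CMXCVII = 997
1093 - 997 = 96

XCVI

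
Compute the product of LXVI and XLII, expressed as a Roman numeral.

LXVI = 66
XLII = 42
66 × 42 = 2772

MMDCCLXXII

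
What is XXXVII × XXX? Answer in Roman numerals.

XXXVII = 37
XXX = 30
37 × 30 = 1110

MCX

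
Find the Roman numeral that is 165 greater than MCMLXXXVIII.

MCMLXXXVIII = 1988
1988 + 165 = 2153

MMCLIII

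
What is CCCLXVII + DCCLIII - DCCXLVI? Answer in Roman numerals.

CCCLXVII = 367, DCCLIII = 753, DCCXLVI = 746
367 + 753 = 1120
1120 - 746 = 374

CCCLXXIV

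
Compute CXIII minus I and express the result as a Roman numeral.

CXIII = 113
I = 1
113 - 1 = 112

CXII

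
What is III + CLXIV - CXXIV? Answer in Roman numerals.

III = 3, CLXIV = 164, CXXIV = 124
3 + 164 = 167
167 - 124 = 43

XLIII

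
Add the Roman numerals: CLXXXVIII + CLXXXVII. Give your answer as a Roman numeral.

CLXXXVIII = 188
CLXXXVII = 187
188 + 187 = 375

CCCLXXV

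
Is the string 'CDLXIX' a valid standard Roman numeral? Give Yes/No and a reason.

'CDLXIX': Check the rules: uses only the symbols I, V, X, L, C, D, M; no symbol is repeated more than three times in a row; V, L and D each appear at most once; the only places a smaller symbol precedes a larger one are the allowed subtractive pairs CD, IX, the symbol right after such a pair (if any) is smaller than the pair's first symbol, and otherwise the values never increase from left to right. Value: CD (400) + L (50) + X (10) + IX (9) = 469. So it is a valid standard Roman numeral.

Yes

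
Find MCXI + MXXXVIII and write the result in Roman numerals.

MCXI = 1111
MXXXVIII = 1038
1111 + 1038 = 2149

MMCXLIX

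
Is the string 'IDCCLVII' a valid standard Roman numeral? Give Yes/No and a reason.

'IDCCLVII': Invalid subtractive combination: ID

No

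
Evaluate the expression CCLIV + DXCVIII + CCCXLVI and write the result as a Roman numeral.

CCLIV = 254, DXCVIII = 598, CCCXLVI = 346
254 + 598 = 852
852 + 346 = 1198

MCXCVIII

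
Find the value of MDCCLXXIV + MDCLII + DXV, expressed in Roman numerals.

MDCCLXXIV = 1774, MDCLII = 1652, DXV = 515
1774 + 1652 = 3426
3426 + 515 = 3941

MMMCMXLI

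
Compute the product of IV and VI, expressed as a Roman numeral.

IV = 4
VI = 6
4 × 6 = 24

XXIV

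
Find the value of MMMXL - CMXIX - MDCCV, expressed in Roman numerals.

MMMXL = 3040, CMXIX = 919, MDCCV = 1705
3040 - 919 = 2121
2121 - 1705 = 416

CDXVI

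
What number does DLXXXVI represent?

DLXXXVI: D=500, L=50, X=10, X=10, X=10, V=5, I=1
500 + 50 + 10 + 10 + 10 + 5 + 1 = 586

586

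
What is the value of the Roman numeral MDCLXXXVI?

MDCLXXXVI: M=1000, D=500, C=100, L=50, X=10, X=10, X=10, V=5, I=1
1000 + 500 + 100 + 50 + 10 + 10 + 10 + 5 + 1 = 1686

1686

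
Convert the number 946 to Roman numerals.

Convert 946 to Roman numerals:
  946 contains 1×900 (CM)
  46 contains 1×40 (XL)
  6 contains 1×5 (V)
  1 contains 1×1 (I)

CMXLVI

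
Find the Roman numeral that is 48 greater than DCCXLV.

DCCXLV = 745
745 + 48 = 793

DCCXCIII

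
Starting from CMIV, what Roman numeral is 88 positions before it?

CMIV = 904
904 - 88 = 816

DCCCXVI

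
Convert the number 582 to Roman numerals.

Convert 582 to Roman numerals:
  582 contains 1×500 (D)
  82 contains 1×50 (L)
  32 contains 3×10 (XXX)
  2 contains 2×1 (II)

DLXXXII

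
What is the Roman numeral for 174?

Convert 174 to Roman numerals:
  174 contains 1×100 (C)
  74 contains 1×50 (L)
  24 contains 2×10 (XX)
  4 contains 1×4 (IV)

CLXXIV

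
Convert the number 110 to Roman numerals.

Convert 110 to Roman numerals:
  110 contains 1×100 (C)
  10 contains 1×10 (X)

CX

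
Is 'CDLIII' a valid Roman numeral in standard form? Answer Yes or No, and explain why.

'CDLIII': Check the rules: uses only the symbols I, V, X, L, C, D, M; no symbol is repeated more than three times in a row; V, L and D each appear at most once; the only place a smaller symbol precedes a larger one is the allowed subtractive pair CD, the symbol right after such a pair (if any) is smaller than the pair's first symbol, and otherwise the values never increase from left to right. Value: CD (400) + L (50) + I (1) + I (1) + I (1) = 453. So it is a valid standard Roman numeral.

Yes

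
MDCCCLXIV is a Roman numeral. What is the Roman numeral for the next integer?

MDCCCLXIV = 1864; next is 1865

MDCCCLXV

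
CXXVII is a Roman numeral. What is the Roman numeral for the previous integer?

CXXVII = 127, so the previous integer is 127 - 1 = 126

CXXVI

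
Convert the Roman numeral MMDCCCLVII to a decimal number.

MMDCCCLVII: M=1000, M=1000, D=500, C=100, C=100, C=100, L=50, V=5, I=1, I=1
1000 + 1000 + 500 + 100 + 100 + 100 + 50 + 5 + 1 + 1 = 2857

2857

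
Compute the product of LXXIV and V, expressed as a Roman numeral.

LXXIV = 74
V = 5
74 × 5 = 370

CCCLXX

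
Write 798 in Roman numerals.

Convert 798 to Roman numerals:
  798 contains 1×500 (D)
  298 contains 2×100 (CC)
  98 contains 1×90 (XC)
  8 contains 1×5 (V)
  3 contains 3×1 (III)

DCCXCVIII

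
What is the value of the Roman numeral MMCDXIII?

MMCDXIII: M=1000, M=1000, CD=400, X=10, I=1, I=1, I=1
1000 + 1000 + 400 + 10 + 1 + 1 + 1 = 2413

2413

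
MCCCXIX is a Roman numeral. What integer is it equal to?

MCCCXIX: M=1000, C=100, C=100, C=100, X=10, IX=9
1000 + 100 + 100 + 100 + 10 + 9 = 1319

1319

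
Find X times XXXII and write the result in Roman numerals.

X = 10
XXXII = 32
10 × 32 = 320

CCCXX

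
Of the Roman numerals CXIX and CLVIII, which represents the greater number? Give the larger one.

CXIX = 119
CLVIII = 158
158 is larger

CLVIII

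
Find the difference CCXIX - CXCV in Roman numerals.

CCXIX = 219
CXCV = 195
219 - 195 = 24

XXIV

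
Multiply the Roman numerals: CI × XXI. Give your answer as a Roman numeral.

CI = 101
XXI = 21
101 × 21 = 2121

MMCXXI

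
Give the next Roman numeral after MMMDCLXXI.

MMMDCLXXI = 3671, so the next integer is 3671 + 1 = 3672

MMMDCLXXII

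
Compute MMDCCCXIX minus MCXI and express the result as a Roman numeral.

MMDCCCXIX = 2819
MCXI = 1111
2819 - 1111 = 1708

MDCCVIII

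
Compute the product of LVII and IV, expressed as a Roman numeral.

LVII = 57
IV = 4
57 × 4 = 228

CCXXVIII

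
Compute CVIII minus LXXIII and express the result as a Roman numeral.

CVIII = 108
LXXIII = 73
108 - 73 = 35

XXXV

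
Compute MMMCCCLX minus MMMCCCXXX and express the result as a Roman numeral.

MMMCCCLX = 3360
MMMCCCXXX = 3330
3360 - 3330 = 30

XXX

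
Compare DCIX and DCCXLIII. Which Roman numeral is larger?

DCIX = 609
DCCXLIII = 743
743 is larger

DCCXLIII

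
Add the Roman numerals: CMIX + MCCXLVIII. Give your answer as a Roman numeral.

CMIX = 909
MCCXLVIII = 1248
909 + 1248 = 2157

MMCLVII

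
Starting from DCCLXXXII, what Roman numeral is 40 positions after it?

DCCLXXXII = 782
782 + 40 = 822

DCCCXXII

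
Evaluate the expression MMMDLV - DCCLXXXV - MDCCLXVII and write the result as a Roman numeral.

MMMDLV = 3555, DCCLXXXV = 785, MDCCLXVII = 1767
3555 - 785 = 2770
2770 - 1767 = 1003

MIII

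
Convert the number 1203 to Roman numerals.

Convert 1203 to Roman numerals:
  1203 contains 1×1000 (M)
  203 contains 2×100 (CC)
  3 contains 3×1 (III)

MCCIII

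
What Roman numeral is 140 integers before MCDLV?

MCDLV = 1455
1455 - 140 = 1315

MCCCXV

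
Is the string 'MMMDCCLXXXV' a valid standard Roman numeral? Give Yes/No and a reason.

'MMMDCCLXXXV': Check the rules: uses only the symbols I, V, X, L, C, D, M; no symbol is repeated more than three times in a row; V, L and D each appear at most once; no smaller symbol precedes a larger one (values never increase from left to right). Value: M (1000) + M (1000) + M (1000) + D (500) + C (100) + C (100) + L (50) + X (10) + X (10) + X (10) + V (5) = 3785. So it is a valid standard Roman numeral.

Yes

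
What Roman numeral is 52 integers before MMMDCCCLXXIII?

MMMDCCCLXXIII = 3873
3873 - 52 = 3821

MMMDCCCXXI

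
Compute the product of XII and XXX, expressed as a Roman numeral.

XII = 12
XXX = 30
12 × 30 = 360

CCCLX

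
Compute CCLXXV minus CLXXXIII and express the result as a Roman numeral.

CCLXXV = 275
CLXXXIII = 183
275 - 183 = 92

XCII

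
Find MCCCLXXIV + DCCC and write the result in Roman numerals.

MCCCLXXIV = 1374
DCCC = 800
1374 + 800 = 2174

MMCLXXIV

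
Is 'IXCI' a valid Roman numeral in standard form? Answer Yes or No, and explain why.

'IXCI': I (position 1) comes before the larger symbol C (position 3) without being directly in front of it as a subtractive pair; apart from IV, IX, XL, XC, CD and CM, symbols must go from largest to smallest

No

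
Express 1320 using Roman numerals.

Convert 1320 to Roman numerals:
  1320 contains 1×1000 (M)
  320 contains 3×100 (CCC)
  20 contains 2×10 (XX)

MCCCXX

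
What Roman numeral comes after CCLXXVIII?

CCLXXVIII = 278, so the next integer is 278 + 1 = 279

CCLXXIX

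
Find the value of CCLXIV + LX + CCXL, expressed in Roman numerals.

CCLXIV = 264, LX = 60, CCXL = 240
264 + 60 = 324
324 + 240 = 564

DLXIV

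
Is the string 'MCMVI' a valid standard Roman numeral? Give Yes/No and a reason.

'MCMVI': Check the rules: uses only the symbols I, V, X, L, C, D, M; no symbol is repeated more than three times in a row; V, L and D each appear at most once; the only place a smaller symbol precedes a larger one is the allowed subtractive pair CM, the symbol right after such a pair (if any) is smaller than the pair's first symbol, and otherwise the values never increase from left to right. Value: M (1000) + CM (900) + V (5) + I (1) = 1906. So it is a valid standard Roman numeral.

Yes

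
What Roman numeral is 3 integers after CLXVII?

CLXVII = 167
167 + 3 = 170

CLXX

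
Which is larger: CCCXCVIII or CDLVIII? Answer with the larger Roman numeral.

CCCXCVIII = 398
CDLVIII = 458
458 is larger

CDLVIII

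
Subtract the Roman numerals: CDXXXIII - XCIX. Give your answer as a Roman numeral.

CDXXXIII = 433
XCIX = 99
433 - 99 = 334

CCCXXXIV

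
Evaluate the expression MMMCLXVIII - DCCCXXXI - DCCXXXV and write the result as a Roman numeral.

MMMCLXVIII = 3168, DCCCXXXI = 831, DCCXXXV = 735
3168 - 831 = 2337
2337 - 735 = 1602

MDCII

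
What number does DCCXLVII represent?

DCCXLVII: D=500, C=100, C=100, XL=40, V=5, I=1, I=1
500 + 100 + 100 + 40 + 5 + 1 + 1 = 747

747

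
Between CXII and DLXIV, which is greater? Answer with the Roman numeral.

CXII = 112
DLXIV = 564
564 is larger

DLXIV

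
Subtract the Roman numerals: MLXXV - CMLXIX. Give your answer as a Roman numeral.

MLXXV = 1075
CMLXIX = 969
1075 - 969 = 106

CVI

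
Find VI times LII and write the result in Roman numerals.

VI = 6
LII = 52
6 × 52 = 312

CCCXII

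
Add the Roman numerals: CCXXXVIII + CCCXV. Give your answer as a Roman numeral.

CCXXXVIII = 238
CCCXV = 315
238 + 315 = 553

DLIII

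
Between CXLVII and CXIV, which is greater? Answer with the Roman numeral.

CXLVII = 147
CXIV = 114
147 is larger

CXLVII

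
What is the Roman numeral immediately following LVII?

LVII = 57, so the next integer is 57 + 1 = 58

LVIII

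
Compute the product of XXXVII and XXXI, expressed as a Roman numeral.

XXXVII = 37
XXXI = 31
37 × 31 = 1147

MCXLVII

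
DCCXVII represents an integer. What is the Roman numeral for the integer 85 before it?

DCCXVII = 717
717 - 85 = 632

DCXXXII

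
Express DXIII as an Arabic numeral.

DXIII: D=500, X=10, I=1, I=1, I=1
500 + 10 + 1 + 1 + 1 = 513

513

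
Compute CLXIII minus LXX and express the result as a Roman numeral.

CLXIII = 163
LXX = 70
163 - 70 = 93

XCIII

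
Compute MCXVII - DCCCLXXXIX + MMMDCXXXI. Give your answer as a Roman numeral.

MCXVII = 1117, DCCCLXXXIX = 889, MMMDCXXXI = 3631
1117 - 889 = 228
228 + 3631 = 3859

MMMDCCCLIX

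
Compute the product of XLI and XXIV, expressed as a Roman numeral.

XLI = 41
XXIV = 24
41 × 24 = 984

CMLXXXIV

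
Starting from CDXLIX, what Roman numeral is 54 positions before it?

CDXLIX = 449
449 - 54 = 395

CCCXCV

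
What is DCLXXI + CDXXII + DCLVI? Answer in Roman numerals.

DCLXXI = 671, CDXXII = 422, DCLVI = 656
671 + 422 = 1093
1093 + 656 = 1749

MDCCXLIX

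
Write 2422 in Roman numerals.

Convert 2422 to Roman numerals:
  2422 contains 2×1000 (MM)
  422 contains 1×400 (CD)
  22 contains 2×10 (XX)
  2 contains 2×1 (II)

MMCDXXII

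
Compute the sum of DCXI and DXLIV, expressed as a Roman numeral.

DCXI = 611
DXLIV = 544
611 + 544 = 1155

MCLV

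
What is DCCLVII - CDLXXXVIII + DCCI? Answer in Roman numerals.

DCCLVII = 757, CDLXXXVIII = 488, DCCI = 701
757 - 488 = 269
269 + 701 = 970

CMLXX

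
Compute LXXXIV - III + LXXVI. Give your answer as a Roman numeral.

LXXXIV = 84, III = 3, LXXVI = 76
84 - 3 = 81
81 + 76 = 157

CLVII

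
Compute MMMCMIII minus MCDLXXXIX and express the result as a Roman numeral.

MMMCMIII = 3903
MCDLXXXIX = 1489
3903 - 1489 = 2414

MMCDXIV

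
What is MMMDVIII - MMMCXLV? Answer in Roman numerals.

MMMDVIII = 3508
MMMCXLV = 3145
3508 - 3145 = 363

CCCLXIII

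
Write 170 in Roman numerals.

Convert 170 to Roman numerals:
  170 contains 1×100 (C)
  70 contains 1×50 (L)
  20 contains 2×10 (XX)

CLXX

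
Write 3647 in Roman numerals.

Convert 3647 to Roman numerals:
  3647 contains 3×1000 (MMM)
  647 contains 1×500 (D)
  147 contains 1×100 (C)
  47 contains 1×40 (XL)
  7 contains 1×5 (V)
  2 contains 2×1 (II)

MMMDCXLVII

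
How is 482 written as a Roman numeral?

Convert 482 to Roman numerals:
  482 contains 1×400 (CD)
  82 contains 1×50 (L)
  32 contains 3×10 (XXX)
  2 contains 2×1 (II)

CDLXXXII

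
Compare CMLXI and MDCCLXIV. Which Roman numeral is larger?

CMLXI = 961
MDCCLXIV = 1764
1764 is larger

MDCCLXIV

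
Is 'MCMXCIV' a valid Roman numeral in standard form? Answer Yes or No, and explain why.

'MCMXCIV': Check the rules: uses only the symbols I, V, X, L, C, D, M; no symbol is repeated more than three times in a row; V, L and D each appear at most once; the only places a smaller symbol precedes a larger one are the allowed subtractive pairs CM, XC, IV, the symbol right after such a pair (if any) is smaller than the pair's first symbol, and otherwise the values never increase from left to right. Value: M (1000) + CM (900) + XC (90) + IV (4) = 1994. So it is a valid standard Roman numeral.

Yes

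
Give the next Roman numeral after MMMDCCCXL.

MMMDCCCXL = 3840, so the next integer is 3840 + 1 = 3841

MMMDCCCXLI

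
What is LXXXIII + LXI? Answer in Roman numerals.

LXXXIII = 83
LXI = 61
83 + 61 = 144

CXLIV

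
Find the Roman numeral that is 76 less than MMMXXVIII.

MMMXXVIII = 3028
3028 - 76 = 2952

MMCMLII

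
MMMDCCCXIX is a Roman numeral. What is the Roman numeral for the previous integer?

MMMDCCCXIX = 3819; previous is 3818

MMMDCCCXVIII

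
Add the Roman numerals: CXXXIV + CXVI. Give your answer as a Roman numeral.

CXXXIV = 134
CXVI = 116
134 + 116 = 250

CCL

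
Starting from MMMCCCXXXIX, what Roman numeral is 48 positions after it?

MMMCCCXXXIX = 3339
3339 + 48 = 3387

MMMCCCLXXXVII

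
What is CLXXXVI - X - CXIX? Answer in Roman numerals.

CLXXXVI = 186, X = 10, CXIX = 119
186 - 10 = 176
176 - 119 = 57

LVII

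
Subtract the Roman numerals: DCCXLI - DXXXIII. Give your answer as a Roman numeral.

DCCXLI = 741
DXXXIII = 533
741 - 533 = 208

CCVIII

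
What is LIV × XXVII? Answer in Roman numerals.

LIV = 54
XXVII = 27
54 × 27 = 1458

MCDLVIII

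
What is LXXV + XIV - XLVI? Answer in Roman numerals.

LXXV = 75, XIV = 14, XLVI = 46
75 + 14 = 89
89 - 46 = 43

XLIII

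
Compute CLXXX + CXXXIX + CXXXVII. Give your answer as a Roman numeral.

CLXXX = 180, CXXXIX = 139, CXXXVII = 137
180 + 139 = 319
319 + 137 = 456

CDLVI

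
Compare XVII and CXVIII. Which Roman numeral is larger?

XVII = 17
CXVIII = 118
118 is larger

CXVIII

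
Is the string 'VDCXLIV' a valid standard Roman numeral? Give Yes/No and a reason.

'VDCXLIV': V should not appear more than once

No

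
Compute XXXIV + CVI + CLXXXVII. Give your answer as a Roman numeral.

XXXIV = 34, CVI = 106, CLXXXVII = 187
34 + 106 = 140
140 + 187 = 327

CCCXXVII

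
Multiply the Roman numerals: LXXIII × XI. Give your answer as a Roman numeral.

LXXIII = 73
XI = 11
73 × 11 = 803

DCCCIII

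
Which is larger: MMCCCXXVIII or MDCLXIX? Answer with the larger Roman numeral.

MMCCCXXVIII = 2328
MDCLXIX = 1669
2328 is larger

MMCCCXXVIII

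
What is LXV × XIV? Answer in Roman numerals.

LXV = 65
XIV = 14
65 × 14 = 910

CMX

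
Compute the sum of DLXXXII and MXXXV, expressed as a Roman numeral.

DLXXXII = 582
MXXXV = 1035
582 + 1035 = 1617

MDCXVII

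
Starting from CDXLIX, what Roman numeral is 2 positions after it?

CDXLIX = 449
449 + 2 = 451

CDLI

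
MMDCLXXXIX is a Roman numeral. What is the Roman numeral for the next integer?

MMDCLXXXIX = 2689; next is 2690

MMDCXC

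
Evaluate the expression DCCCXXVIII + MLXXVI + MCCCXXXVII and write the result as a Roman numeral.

DCCCXXVIII = 828, MLXXVI = 1076, MCCCXXXVII = 1337
828 + 1076 = 1904
1904 + 1337 = 3241

MMMCCXLI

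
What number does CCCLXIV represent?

CCCLXIV: C=100, C=100, C=100, L=50, X=10, IV=4
100 + 100 + 100 + 50 + 10 + 4 = 364

364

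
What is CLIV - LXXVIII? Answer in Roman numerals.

CLIV = 154
LXXVIII = 78
154 - 78 = 76

LXXVI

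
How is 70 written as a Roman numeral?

Convert 70 to Roman numerals:
  70 contains 1×50 (L)
  20 contains 2×10 (XX)

LXX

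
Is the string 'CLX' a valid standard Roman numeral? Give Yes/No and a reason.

'CLX': Check the rules: uses only the symbols I, V, X, L, C, D, M; no symbol is repeated more than three times in a row; V, L and D each appear at most once; no smaller symbol precedes a larger one (values never increase from left to right). Value: C (100) + L (50) + X (10) = 160. So it is a valid standard Roman numeral.

Yes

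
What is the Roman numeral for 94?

Convert 94 to Roman numerals:
  94 contains 1×90 (XC)
  4 contains 1×4 (IV)

XCIV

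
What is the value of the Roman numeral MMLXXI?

MMLXXI: M=1000, M=1000, L=50, X=10, X=10, I=1
1000 + 1000 + 50 + 10 + 10 + 1 = 2071

2071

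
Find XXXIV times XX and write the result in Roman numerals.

XXXIV = 34
XX = 20
34 × 20 = 680

DCLXXX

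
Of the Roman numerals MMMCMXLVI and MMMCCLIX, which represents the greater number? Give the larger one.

MMMCMXLVI = 3946
MMMCCLIX = 3259
3946 is larger

MMMCMXLVI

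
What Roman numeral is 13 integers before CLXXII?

CLXXII = 172
172 - 13 = 159

CLIX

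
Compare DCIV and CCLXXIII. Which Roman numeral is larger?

DCIV = 604
CCLXXIII = 273
604 is larger

DCIV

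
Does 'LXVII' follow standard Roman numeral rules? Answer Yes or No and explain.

'LXVII': Check the rules: uses only the symbols I, V, X, L, C, D, M; no symbol is repeated more than three times in a row; V, L and D each appear at most once; no smaller symbol precedes a larger one (values never increase from left to right). Value: L (50) + X (10) + V (5) + I (1) + I (1) = 67. So it is a valid standard Roman numeral.

Yes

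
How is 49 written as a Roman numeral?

Convert 49 to Roman numerals:
  49 contains 1×40 (XL)
  9 contains 1×9 (IX)

XLIX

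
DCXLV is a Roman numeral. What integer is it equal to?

DCXLV: D=500, C=100, XL=40, V=5
500 + 100 + 40 + 5 = 645

645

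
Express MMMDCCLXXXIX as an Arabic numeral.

MMMDCCLXXXIX: M=1000, M=1000, M=1000, D=500, C=100, C=100, L=50, X=10, X=10, X=10, IX=9
1000 + 1000 + 1000 + 500 + 100 + 100 + 50 + 10 + 10 + 10 + 9 = 3789

3789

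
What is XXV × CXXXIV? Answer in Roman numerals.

XXV = 25
CXXXIV = 134
25 × 134 = 3350

MMMCCCL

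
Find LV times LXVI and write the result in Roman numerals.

LV = 55
LXVI = 66
55 × 66 = 3630

MMMDCXXX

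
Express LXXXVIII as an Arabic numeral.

LXXXVIII: L=50, X=10, X=10, X=10, V=5, I=1, I=1, I=1
50 + 10 + 10 + 10 + 5 + 1 + 1 + 1 = 88

88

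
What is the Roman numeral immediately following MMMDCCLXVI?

MMMDCCLXVI = 3766; next is 3767

MMMDCCLXVII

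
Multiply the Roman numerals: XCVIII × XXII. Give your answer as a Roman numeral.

XCVIII = 98
XXII = 22
98 × 22 = 2156

MMCLVI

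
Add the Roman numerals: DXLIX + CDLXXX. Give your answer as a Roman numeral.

DXLIX = 549
CDLXXX = 480
549 + 480 = 1029

MXXIX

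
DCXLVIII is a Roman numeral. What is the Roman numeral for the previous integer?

DCXLVIII = 648, so the previous integer is 648 - 1 = 647

DCXLVII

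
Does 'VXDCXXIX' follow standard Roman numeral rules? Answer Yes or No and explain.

'VXDCXXIX': Invalid subtractive combination: VX

No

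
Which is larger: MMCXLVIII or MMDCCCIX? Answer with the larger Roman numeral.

MMCXLVIII = 2148
MMDCCCIX = 2809
2809 is larger

MMDCCCIX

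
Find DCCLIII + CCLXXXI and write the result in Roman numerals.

DCCLIII = 753
CCLXXXI = 281
753 + 281 = 1034

MXXXIV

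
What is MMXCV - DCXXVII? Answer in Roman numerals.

MMXCV = 2095
DCXXVII = 627
2095 - 627 = 1468

MCDLXVIII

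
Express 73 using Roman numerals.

Convert 73 to Roman numerals:
  73 contains 1×50 (L)
  23 contains 2×10 (XX)
  3 contains 3×1 (III)

LXXIII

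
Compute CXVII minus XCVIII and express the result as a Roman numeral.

CXVII = 117
XCVIII = 98
117 - 98 = 19

XIX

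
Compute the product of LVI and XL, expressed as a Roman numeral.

LVI = 56
XL = 40
56 × 40 = 2240

MMCCXL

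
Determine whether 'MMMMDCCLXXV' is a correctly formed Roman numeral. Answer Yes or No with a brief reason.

'MMMMDCCLXXV': More than 3 consecutive M's

No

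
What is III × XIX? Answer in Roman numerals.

III = 3
XIX = 19
3 × 19 = 57

LVII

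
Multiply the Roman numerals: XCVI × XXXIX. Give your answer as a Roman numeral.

XCVI = 96
XXXIX = 39
96 × 39 = 3744

MMMDCCXLIV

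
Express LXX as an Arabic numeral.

LXX: L=50, X=10, X=10
50 + 10 + 10 = 70

70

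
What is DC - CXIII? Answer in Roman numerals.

DC = 600
CXIII = 113
600 - 113 = 487

CDLXXXVII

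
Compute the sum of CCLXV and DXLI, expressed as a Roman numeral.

CCLXV = 265
DXLI = 541
265 + 541 = 806

DCCCVI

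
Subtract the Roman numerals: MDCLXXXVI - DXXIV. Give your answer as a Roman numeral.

MDCLXXXVI = 1686
DXXIV = 524
1686 - 524 = 1162

MCLXII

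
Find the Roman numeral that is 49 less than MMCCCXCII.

MMCCCXCII = 2392
2392 - 49 = 2343

MMCCCXLIII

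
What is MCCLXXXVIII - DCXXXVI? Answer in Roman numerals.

MCCLXXXVIII = 1288
DCXXXVI = 636
1288 - 636 = 652

DCLII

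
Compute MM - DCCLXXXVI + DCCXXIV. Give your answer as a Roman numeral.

MM = 2000, DCCLXXXVI = 786, DCCXXIV = 724
2000 - 786 = 1214
1214 + 724 = 1938

MCMXXXVIII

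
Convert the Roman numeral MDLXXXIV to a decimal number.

MDLXXXIV: M=1000, D=500, L=50, X=10, X=10, X=10, IV=4
1000 + 500 + 50 + 10 + 10 + 10 + 4 = 1584

1584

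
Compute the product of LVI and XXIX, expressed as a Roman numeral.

LVI = 56
XXIX = 29
56 × 29 = 1624

MDCXXIV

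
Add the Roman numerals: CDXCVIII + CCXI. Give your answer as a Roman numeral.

CDXCVIII = 498
CCXI = 211
498 + 211 = 709

DCCIX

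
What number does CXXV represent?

CXXV: C=100, X=10, X=10, V=5
100 + 10 + 10 + 5 = 125

125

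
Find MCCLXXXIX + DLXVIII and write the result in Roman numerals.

MCCLXXXIX = 1289
DLXVIII = 568
1289 + 568 = 1857

MDCCCLVII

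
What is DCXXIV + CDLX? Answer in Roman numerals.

DCXXIV = 624
CDLX = 460
624 + 460 = 1084

MLXXXIV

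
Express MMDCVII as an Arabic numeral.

MMDCVII: M=1000, M=1000, D=500, C=100, V=5, I=1, I=1
1000 + 1000 + 500 + 100 + 5 + 1 + 1 = 2607

2607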